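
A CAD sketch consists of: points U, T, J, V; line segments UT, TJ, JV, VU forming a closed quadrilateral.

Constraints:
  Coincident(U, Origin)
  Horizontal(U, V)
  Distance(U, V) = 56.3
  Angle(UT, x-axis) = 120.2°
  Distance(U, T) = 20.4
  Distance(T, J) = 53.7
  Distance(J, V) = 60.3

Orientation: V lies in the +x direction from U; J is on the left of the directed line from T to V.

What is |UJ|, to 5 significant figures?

61.379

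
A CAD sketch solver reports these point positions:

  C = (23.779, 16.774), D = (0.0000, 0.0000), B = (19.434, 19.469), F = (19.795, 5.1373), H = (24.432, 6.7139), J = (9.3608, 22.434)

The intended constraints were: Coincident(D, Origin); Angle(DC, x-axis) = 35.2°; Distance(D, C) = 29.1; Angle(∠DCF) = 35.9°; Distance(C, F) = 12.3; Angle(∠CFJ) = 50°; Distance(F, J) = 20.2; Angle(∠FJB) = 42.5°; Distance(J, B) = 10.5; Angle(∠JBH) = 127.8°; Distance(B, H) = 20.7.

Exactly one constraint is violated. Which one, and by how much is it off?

Distance(B, H) = 20.7 — off by 7.00.

D = (0.00, 0.00) ✓; DC at 35.20° ✓; |DC| = 29.10 ✓; ∠DCF = 35.90° ✓; |CF| = 12.30 ✓; ∠CFJ = 50.00° ✓; |FJ| = 20.20 ✓; ∠FJB = 42.50° ✓; |JB| = 10.50 ✓; ∠JBH = 127.8° ✓; |BH| = 13.70 ✗.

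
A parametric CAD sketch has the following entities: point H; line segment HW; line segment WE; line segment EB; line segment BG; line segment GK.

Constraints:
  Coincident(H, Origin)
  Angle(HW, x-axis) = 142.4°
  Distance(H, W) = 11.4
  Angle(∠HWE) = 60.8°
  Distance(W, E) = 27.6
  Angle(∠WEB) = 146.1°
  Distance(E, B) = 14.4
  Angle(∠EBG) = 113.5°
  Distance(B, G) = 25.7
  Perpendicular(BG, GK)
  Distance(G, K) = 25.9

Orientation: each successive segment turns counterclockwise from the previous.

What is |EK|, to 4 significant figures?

33.91

H is at the origin; HW runs at 142.4° with length 11.4, so W = (-9.032, 6.956). ∠HWE = 60.8° gives WE at -98.40° from the x-axis; with |WE| = 27.6, E = (-13.06, -20.35). ∠WEB = 146.1° gives EB at -64.50° from the x-axis; with |EB| = 14.4, B = (-6.865, -33.35). ∠EBG = 113.5° gives BG at 2.000° from the x-axis; with |BG| = 25.7, G = (18.82, -32.45). BG ⟂ GK, so GK runs at 92.00°; with |GK| = 25.9, K = (17.92, -6.564). Then |EK| = |K − E| = 33.91.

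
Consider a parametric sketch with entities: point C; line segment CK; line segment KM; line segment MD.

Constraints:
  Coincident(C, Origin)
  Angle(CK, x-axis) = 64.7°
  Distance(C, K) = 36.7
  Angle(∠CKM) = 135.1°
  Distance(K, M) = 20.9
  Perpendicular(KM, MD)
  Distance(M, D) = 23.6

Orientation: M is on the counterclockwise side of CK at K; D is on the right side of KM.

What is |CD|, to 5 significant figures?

68.191

∠CKM = 135.1°, so KM runs at 64.7° + (180° − 135.1°) = 109.60° from the x-axis; with |KM| = 20.9, M = K + 20.9·(cos 109.60°, sin 109.60°) = (8.6731, 52.869). KM is perpendicular to MD; with |MD| = 23.6 on the right of KM, D = M + 23.6·(0.94206, 0.33545) = (30.906, 60.785). Then |CD| = |D − C| = 68.191.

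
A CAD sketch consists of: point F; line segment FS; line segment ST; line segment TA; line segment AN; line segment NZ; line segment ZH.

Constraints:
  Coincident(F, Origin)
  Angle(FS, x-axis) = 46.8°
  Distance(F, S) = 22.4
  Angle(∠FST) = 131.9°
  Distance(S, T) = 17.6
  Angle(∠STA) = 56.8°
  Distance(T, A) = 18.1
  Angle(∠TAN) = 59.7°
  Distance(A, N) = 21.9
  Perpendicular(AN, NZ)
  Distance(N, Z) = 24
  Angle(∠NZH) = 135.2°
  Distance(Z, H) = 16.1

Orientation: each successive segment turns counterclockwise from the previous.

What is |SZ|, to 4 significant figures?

24.62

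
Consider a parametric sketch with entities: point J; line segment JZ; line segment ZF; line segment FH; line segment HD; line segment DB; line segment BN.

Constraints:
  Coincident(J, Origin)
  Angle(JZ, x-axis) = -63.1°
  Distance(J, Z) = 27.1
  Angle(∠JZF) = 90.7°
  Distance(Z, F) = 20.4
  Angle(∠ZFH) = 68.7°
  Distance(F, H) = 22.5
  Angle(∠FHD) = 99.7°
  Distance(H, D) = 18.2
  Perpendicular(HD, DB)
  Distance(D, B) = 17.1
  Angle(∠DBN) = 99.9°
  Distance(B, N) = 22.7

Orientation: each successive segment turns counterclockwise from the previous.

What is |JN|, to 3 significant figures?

33.2

HD is perpendicular to DB, so DB runs at -52.2°; with |DB| = 17.1, B = (10.1, -24.6). ∠DBN = 99.9° gives BN at 27.9° from the x-axis; with |BN| = 22.7, N = (30.1, -14.0). Then |JN| = |N − J| = 33.2.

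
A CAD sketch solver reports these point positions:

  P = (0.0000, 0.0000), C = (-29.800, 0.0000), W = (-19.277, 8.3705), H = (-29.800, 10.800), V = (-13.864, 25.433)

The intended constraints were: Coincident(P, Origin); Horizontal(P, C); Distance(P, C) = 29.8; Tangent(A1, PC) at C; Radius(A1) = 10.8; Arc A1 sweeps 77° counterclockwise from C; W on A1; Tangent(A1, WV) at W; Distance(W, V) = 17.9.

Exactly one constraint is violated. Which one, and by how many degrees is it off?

Tangent(A1, WV) at W — off by 4.60°.

P = (0.00, 0.00) ✓; P.y = 0.00, C.y = 0.00 ✓; |PC| = 29.80 ✓; ∠(HC, CP) = 90.00° ✓; |HC| = 10.80 ✓; bearing(H→W) − bearing(H→C) = 77.00° ✓; |HW| = 10.80 ✓; ∠(HW, WV) = 94.60° ✗; |WV| = 17.90 ✓.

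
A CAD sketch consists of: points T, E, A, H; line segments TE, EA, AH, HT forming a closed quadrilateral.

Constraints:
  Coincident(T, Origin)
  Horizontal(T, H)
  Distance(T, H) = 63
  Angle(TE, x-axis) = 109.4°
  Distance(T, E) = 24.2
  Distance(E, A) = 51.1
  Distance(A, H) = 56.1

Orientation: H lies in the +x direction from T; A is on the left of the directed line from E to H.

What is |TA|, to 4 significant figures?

60.75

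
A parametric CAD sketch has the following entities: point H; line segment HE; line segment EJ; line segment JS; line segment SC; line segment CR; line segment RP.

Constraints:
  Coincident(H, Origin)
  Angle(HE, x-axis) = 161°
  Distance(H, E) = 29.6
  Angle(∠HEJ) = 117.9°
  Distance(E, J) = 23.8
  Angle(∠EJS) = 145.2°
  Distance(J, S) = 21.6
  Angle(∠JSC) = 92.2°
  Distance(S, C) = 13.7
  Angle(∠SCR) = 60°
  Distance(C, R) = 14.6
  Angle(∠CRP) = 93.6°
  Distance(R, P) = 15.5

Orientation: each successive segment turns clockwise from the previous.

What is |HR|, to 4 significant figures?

44.01

H is at the origin; HE runs at 161.0° with length 29.6, so E = (-27.99, 9.637). ∠HEJ = 117.9° gives EJ at 98.90° from the x-axis; with |EJ| = 23.8, J = (-31.67, 33.15). ∠EJS = 145.2° gives JS at 64.10° from the x-axis; with |JS| = 21.6, S = (-22.23, 52.58). ∠JSC = 92.2° gives SC at -23.70° from the x-axis; with |SC| = 13.7, C = (-9.690, 47.07). ∠SCR = 60.0° gives CR at -143.7° from the x-axis; with |CR| = 14.6, R = (-21.46, 38.43). Then |HR| = |R − H| = 44.01.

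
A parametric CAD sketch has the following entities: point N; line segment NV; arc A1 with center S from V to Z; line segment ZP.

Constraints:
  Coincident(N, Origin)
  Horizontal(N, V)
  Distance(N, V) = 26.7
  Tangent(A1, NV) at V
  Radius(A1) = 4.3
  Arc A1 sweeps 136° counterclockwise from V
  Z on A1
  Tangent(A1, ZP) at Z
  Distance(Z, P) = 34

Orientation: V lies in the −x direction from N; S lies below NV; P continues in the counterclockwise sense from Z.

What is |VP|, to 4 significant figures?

37.72

N is at the origin; NV is horizontal with |NV| = 26.7 and V on the −x side, so V = (-26.70, 0.000). Tangency of A1 to NV means the radius SV is perpendicular to NV, so S = V + (0, -4.3) = (-26.70, -4.300). On A1, V sits at bearing 90° from S; a 136° counterclockwise sweep puts Z at bearing 226°, so Z = S + 4.3·(cos 226°, sin 226°) = (-29.69, -7.393). The tangent condition forces SZ to be normal to ZP, so ZP runs along (−sin 226°, cos 226°); with |ZP| = 34.0, P = (-5.229, -31.01). Then |VP| = |P − V| = 37.72.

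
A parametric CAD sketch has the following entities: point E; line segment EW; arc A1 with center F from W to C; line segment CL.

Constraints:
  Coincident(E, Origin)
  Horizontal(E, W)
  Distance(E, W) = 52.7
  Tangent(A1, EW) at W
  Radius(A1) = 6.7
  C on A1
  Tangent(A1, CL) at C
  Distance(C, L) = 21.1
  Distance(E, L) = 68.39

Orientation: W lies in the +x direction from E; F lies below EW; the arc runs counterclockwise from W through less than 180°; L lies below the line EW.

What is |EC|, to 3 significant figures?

49.4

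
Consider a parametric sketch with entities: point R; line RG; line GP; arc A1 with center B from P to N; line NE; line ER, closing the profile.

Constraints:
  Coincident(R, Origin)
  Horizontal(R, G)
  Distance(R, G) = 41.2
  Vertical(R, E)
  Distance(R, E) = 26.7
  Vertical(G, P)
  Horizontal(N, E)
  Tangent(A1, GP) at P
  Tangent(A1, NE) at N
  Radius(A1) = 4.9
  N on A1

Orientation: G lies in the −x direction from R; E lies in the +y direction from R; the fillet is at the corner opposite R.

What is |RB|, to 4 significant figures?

42.34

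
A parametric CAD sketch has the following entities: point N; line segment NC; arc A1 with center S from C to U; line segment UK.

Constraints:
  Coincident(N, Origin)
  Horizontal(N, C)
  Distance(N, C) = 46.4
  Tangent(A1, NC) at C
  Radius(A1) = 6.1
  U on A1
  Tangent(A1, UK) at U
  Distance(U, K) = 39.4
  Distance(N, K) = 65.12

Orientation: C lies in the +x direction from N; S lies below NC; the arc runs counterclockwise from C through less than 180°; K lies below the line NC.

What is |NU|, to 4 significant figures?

40.97

N is at the origin; NC is horizontal with |NC| = 46.4 and C on the +x side, so C = (46.40, 0.000). Tangency of A1 to NC means the radius SC is perpendicular to NC, so S = C + (0, -6.1) = (46.40, -6.100). Since SU ⟂ UK (tangency), |SK| = √(6.1² + 39.4²) = 39.87 regardless of where U sits on A1. So K lies on both circle(N, 65.12) and circle(S, 39.87); the below-NC intersection is K = (46.12, -45.97). U is the foot of the tangent from K: U = (40.37, -6.992).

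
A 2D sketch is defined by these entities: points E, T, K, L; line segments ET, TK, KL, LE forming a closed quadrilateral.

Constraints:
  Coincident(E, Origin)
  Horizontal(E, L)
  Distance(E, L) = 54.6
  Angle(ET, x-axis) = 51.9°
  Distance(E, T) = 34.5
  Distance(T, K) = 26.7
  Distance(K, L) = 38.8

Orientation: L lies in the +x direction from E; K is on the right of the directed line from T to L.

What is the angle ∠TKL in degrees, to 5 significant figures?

79.670°

E is at the origin; E and L share the same y with |EL| = 54.6 and L in +x, so L = (54.6, 0). ET runs at 51.9° with |ET| = 34.5, so T = (21.288, 27.149). K is determined by |TK| = 26.7 and |KL| = 38.8 together: it lies at the intersection of circle(T, 26.7) and circle(L, 38.8). With |TL| = 42.974, the foot of the radical line on TL is 12.266 from T and the perpendicular offset is √(26.7² − 12.266²) = 23.716. Taking the right-of-TL solution: K = (15.813, 1.0165).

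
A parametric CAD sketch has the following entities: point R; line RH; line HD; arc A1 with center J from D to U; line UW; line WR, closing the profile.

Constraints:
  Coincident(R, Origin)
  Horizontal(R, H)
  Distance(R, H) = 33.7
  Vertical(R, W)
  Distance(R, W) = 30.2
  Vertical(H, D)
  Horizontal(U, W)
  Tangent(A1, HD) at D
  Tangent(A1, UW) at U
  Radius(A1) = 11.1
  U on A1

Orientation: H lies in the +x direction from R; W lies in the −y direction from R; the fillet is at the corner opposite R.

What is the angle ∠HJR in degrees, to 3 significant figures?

80.0°

R and W share the same x with |RW| = 30.2 and W on the −y side, so W = (0.00, -30.2). The virtual corner opposite R is at (33.7, -30.2). Since A1 is tangent to HD there, JD ⟂ HD and tangency of A1 to UW means the radius JU is perpendicular to UW, with radius 11.1, so the center J sits 11.1 in from both sides at J = (22.6, -19.1). Then cos ∠HJR = JH·JR / (|JH||JR|), giving 80.0°.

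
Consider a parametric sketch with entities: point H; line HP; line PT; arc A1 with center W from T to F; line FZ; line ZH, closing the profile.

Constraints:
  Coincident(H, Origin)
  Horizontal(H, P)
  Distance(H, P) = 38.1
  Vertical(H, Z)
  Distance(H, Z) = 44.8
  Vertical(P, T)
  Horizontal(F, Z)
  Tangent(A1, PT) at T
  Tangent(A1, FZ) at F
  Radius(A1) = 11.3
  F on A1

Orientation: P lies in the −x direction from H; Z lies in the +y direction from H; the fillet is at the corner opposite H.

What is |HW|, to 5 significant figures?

42.901

H is at the origin; HP is horizontal with |HP| = 38.1 and P on the −x side, so P = (-38.100, 0.0000). H and Z share the same x with |HZ| = 44.8 and Z on the +y side, so Z = (0.0000, 44.800). The virtual corner opposite H is at (-38.100, 44.800). Tangency of A1 to PT means the radius WT is perpendicular to PT and since A1 is tangent to FZ there, WF ⟂ FZ, with radius 11.3, so the center W sits 11.3 in from both sides at W = (-26.800, 33.500). Then |HW| = |W − H| = 42.901.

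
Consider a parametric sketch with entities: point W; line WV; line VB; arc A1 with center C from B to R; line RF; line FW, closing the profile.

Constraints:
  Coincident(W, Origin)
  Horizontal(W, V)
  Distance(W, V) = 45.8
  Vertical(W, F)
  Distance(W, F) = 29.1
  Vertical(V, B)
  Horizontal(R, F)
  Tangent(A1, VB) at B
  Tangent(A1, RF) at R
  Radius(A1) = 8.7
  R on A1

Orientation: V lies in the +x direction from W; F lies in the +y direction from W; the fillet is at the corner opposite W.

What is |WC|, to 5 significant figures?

42.339

W and F share the same x with |WF| = 29.1 and F on the +y side, so F = (0.0000, 29.100). The virtual corner opposite W is at (45.800, 29.100). A1 meets VB tangentially, so CB is at right angles to VB and since A1 is tangent to RF there, CR ⟂ RF, with radius 8.7, so the center C sits 8.7 in from both sides at C = (37.100, 20.400). Then |WC| = |C − W| = 42.339.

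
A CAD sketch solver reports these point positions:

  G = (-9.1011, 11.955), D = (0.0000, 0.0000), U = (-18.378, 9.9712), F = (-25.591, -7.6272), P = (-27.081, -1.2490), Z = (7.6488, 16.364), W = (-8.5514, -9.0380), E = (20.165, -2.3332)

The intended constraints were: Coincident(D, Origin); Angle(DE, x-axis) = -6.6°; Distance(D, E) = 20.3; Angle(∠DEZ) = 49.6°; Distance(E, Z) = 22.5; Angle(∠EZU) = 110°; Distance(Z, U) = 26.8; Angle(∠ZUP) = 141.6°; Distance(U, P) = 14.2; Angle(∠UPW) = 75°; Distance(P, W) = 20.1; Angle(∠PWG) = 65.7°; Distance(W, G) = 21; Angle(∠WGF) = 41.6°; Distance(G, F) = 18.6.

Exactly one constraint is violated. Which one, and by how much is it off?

Distance(G, F) = 18.6 — off by 7.00.

D = (0.00, 0.00) ✓; DE at -6.600° ✓; |DE| = 20.30 ✓; ∠DEZ = 49.60° ✓; |EZ| = 22.50 ✓; ∠EZU = 110.0° ✓; |ZU| = 26.80 ✓; ∠ZUP = 141.6° ✓; |UP| = 14.20 ✓; ∠UPW = 75.00° ✓; |PW| = 20.10 ✓; ∠PWG = 65.70° ✓; |WG| = 21.00 ✓; ∠WGF = 41.60° ✓; |GF| = 25.60 ✗.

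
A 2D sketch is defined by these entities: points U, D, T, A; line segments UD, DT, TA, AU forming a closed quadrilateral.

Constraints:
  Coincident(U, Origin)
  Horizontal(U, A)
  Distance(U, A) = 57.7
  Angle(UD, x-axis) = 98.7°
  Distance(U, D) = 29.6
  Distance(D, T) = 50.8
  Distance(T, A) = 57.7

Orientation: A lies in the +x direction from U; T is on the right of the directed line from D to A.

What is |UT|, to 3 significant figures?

21.2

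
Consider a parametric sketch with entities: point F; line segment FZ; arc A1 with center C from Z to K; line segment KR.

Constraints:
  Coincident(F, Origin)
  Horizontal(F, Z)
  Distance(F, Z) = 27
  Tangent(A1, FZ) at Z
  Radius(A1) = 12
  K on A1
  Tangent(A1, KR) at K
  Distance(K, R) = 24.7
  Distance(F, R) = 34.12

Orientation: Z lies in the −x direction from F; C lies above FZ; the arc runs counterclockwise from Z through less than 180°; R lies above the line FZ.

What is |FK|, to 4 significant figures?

17.81

Checks: |CZ| = 12.00 ✓; |CK| = 12.00 ✓; ∠(CK, KR) = 90.00° ✓; |KR| = 24.70 ✓; |FR| = 34.12 ✓.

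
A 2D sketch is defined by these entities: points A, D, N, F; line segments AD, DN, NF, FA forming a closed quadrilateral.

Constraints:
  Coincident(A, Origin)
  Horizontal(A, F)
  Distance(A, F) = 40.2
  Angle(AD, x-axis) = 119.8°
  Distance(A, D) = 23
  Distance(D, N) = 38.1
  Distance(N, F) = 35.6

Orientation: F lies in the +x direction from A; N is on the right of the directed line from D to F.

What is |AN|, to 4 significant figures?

15.10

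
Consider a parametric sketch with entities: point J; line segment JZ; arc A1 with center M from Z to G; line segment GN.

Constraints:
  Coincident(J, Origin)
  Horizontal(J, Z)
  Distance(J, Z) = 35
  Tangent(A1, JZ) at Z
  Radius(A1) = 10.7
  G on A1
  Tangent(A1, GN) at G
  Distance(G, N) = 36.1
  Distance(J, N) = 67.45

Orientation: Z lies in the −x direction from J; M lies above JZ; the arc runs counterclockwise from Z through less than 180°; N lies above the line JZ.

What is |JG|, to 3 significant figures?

32.1

Checks: |MG| = 10.70 ✓; ∠(MG, GN) = 90.00° ✓; |GN| = 36.10 ✓; |JN| = 67.45 ✓.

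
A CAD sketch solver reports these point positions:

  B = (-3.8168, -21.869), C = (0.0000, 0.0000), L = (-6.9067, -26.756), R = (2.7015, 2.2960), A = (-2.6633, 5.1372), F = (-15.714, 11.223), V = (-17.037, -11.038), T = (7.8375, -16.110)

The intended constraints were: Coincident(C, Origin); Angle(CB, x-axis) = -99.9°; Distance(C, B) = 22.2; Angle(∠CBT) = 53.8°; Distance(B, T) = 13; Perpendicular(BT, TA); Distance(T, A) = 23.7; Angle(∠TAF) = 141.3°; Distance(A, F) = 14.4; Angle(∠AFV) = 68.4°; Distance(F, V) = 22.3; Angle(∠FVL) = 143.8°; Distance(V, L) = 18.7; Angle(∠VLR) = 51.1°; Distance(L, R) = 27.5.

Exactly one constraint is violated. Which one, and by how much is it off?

Distance(L, R) = 27.5 — off by 3.10.

C = (0.00, 0.00) ✓; CB at -99.90° ✓; |CB| = 22.20 ✓; ∠CBT = 53.80° ✓; |BT| = 13.00 ✓; ∠(BT, TA) = 90.00° ✓; |TA| = 23.70 ✓; ∠TAF = 141.3° ✓; |AF| = 14.40 ✓; ∠AFV = 68.40° ✓; |FV| = 22.30 ✓; ∠FVL = 143.8° ✓; |VL| = 18.70 ✓; ∠VLR = 51.10° ✓; |LR| = 30.60 ✗.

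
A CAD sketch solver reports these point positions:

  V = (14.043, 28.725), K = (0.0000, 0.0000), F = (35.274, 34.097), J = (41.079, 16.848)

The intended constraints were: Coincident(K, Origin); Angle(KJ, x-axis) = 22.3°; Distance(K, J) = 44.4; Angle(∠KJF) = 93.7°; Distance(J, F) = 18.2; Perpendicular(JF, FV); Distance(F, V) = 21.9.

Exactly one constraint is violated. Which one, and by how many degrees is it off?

Perpendicular(JF, FV) — off by 4.40°.

K = (0.00, 0.00) ✓; KJ at 22.30° ✓; |KJ| = 44.40 ✓; ∠KJF = 93.70° ✓; |JF| = 18.20 ✓; ∠(JF, FV) = 85.60° ✗; |FV| = 21.90 ✓.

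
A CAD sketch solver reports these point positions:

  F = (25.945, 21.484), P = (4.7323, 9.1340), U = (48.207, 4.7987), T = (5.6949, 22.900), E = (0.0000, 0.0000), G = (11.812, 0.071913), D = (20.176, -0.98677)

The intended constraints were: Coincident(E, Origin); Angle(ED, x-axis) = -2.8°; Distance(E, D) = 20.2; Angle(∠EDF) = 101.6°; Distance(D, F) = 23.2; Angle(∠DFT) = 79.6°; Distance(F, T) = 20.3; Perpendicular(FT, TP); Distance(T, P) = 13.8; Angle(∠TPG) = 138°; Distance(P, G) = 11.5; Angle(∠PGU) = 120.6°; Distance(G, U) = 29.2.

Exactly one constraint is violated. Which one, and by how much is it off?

Distance(G, U) = 29.2 — off by 7.50.

E = (0.00, 0.00) ✓; ED at -2.800° ✓; |ED| = 20.20 ✓; ∠EDF = 101.6° ✓; |DF| = 23.20 ✓; ∠DFT = 79.60° ✓; |FT| = 20.30 ✓; ∠(FT, TP) = 90.00° ✓; |TP| = 13.80 ✓; ∠TPG = 138.0° ✓; |PG| = 11.50 ✓; ∠PGU = 120.6° ✓; |GU| = 36.70 ✗.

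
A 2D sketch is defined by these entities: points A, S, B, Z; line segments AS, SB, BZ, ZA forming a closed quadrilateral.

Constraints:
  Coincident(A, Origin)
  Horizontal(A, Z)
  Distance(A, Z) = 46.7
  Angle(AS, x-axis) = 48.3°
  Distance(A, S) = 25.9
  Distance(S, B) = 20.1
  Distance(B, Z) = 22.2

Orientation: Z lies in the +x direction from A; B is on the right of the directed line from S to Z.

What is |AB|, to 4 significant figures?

24.52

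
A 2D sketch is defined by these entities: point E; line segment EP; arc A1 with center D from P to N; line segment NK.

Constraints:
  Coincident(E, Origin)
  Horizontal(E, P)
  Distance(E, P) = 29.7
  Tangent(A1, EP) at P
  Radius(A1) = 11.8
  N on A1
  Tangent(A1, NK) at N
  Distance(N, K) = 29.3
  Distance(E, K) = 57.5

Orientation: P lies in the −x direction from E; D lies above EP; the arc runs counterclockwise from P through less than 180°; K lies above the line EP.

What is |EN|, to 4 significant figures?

28.31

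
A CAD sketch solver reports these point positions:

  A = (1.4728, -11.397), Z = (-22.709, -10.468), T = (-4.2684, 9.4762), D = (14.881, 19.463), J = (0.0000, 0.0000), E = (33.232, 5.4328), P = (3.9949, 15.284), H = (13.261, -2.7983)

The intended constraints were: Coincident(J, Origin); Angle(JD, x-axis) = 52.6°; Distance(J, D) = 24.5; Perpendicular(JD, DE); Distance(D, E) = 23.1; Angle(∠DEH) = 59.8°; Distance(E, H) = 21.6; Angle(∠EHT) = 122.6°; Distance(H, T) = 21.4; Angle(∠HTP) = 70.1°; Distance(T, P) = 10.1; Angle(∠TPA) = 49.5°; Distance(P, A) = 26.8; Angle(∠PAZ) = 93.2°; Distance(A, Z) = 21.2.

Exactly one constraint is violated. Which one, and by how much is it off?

Distance(A, Z) = 21.2 — off by 3.00.

J = (0.00, 0.00) ✓; JD at 52.60° ✓; |JD| = 24.50 ✓; ∠(JD, DE) = 90.00° ✓; |DE| = 23.10 ✓; ∠DEH = 59.80° ✓; |EH| = 21.60 ✓; ∠EHT = 122.6° ✓; |HT| = 21.40 ✓; ∠HTP = 70.10° ✓; |TP| = 10.10 ✓; ∠TPA = 49.50° ✓; |PA| = 26.80 ✓; ∠PAZ = 93.20° ✓; |AZ| = 24.20 ✗.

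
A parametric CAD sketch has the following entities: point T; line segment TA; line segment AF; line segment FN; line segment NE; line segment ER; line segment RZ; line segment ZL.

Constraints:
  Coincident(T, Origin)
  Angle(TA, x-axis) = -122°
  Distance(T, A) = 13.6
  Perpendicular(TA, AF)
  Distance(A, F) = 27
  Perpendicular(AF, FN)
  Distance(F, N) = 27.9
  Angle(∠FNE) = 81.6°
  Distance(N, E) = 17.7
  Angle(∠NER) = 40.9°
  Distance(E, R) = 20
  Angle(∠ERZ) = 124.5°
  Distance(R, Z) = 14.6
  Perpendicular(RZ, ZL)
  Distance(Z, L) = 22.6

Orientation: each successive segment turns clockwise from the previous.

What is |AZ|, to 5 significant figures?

44.663

T is at the origin; TA runs at -122.0° with length 13.6, so A = (-7.2069, -11.533). The perpendicularity gives AF at right angles to TA, so AF runs at 148.00°; with |AF| = 27.0, F = (-30.104, 2.7744). AF is perpendicular to FN, so FN runs at 58.000°; with |FN| = 27.9, N = (-15.319, 26.435). ∠FNE = 81.6° gives NE at -40.400° from the x-axis; with |NE| = 17.7, E = (-1.8402, 14.963). ∠NER = 40.9° gives ER at -179.50° from the x-axis; with |ER| = 20.0, R = (-21.839, 14.789). ∠ERZ = 124.5° gives RZ at 125.00° from the x-axis; with |RZ| = 14.6, Z = (-30.214, 26.748). Then |AZ| = |Z − A| = 44.663.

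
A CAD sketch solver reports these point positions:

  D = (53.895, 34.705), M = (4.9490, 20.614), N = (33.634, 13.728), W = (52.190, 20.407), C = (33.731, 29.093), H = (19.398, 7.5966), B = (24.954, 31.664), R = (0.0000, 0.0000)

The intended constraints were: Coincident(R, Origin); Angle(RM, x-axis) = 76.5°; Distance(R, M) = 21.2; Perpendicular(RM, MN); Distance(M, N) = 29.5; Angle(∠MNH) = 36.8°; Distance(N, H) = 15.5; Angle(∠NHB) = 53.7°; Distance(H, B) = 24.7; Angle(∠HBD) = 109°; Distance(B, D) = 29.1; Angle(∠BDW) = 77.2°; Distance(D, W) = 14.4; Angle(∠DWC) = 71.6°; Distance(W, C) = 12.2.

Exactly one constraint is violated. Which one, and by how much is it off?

Distance(W, C) = 12.2 — off by 8.20.

R = (0.00, 0.00) ✓; RM at 76.50° ✓; |RM| = 21.20 ✓; ∠(RM, MN) = 90.00° ✓; |MN| = 29.50 ✓; ∠MNH = 36.80° ✓; |NH| = 15.50 ✓; ∠NHB = 53.70° ✓; |HB| = 24.70 ✓; ∠HBD = 109.0° ✓; |BD| = 29.10 ✓; ∠BDW = 77.20° ✓; |DW| = 14.40 ✓; ∠DWC = 71.60° ✓; |WC| = 20.40 ✗.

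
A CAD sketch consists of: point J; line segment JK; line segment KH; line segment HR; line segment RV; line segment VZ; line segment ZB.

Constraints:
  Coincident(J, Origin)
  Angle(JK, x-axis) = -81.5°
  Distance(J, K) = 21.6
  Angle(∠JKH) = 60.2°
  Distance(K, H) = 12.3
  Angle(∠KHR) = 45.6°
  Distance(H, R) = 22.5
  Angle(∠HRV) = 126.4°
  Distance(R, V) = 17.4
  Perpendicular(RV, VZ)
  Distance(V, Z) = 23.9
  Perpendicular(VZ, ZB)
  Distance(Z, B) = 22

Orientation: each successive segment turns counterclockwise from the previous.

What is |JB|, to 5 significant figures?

26.455

The perpendicularity gives VZ at right angles to RV, so VZ runs at -43.700°; with |VZ| = 23.9, Z = (-4.2146, -39.972). VZ ⟂ ZB, so ZB runs at 46.300°; with |ZB| = 22.0, B = (10.985, -24.067). Then |JB| = |B − J| = 26.455.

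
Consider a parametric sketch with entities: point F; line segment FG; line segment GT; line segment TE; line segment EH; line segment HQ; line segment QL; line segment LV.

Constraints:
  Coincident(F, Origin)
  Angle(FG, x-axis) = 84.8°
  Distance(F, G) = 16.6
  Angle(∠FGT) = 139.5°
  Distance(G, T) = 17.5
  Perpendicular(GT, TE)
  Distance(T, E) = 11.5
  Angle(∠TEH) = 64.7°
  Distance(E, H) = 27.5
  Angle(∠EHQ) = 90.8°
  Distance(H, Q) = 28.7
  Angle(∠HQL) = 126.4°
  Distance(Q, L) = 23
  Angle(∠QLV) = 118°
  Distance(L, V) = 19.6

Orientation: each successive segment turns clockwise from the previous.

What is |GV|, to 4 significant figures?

42.75

∠HQL = 126.4° gives QL at 56.20° from the x-axis; with |QL| = 23.0, L = (-0.8678, 57.69). ∠QLV = 118.0° gives LV at -5.800° from the x-axis; with |LV| = 19.6, V = (18.63, 55.71). Then |GV| = |V − G| = 42.75.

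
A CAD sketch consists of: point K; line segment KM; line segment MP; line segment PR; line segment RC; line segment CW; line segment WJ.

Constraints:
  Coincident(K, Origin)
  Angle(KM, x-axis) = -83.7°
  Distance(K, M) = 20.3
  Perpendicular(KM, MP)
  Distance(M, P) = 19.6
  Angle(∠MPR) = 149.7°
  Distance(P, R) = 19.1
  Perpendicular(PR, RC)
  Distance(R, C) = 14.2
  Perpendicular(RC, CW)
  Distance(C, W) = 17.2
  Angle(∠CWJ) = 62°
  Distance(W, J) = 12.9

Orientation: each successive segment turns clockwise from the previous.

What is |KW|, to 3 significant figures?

15.8

K is at the origin; KM runs at -83.7° with length 20.3, so M = (2.23, -20.2). KM is perpendicular to MP, so MP runs at -174°; with |MP| = 19.6, P = (-17.3, -22.3). ∠MPR = 149.7° gives PR at 156° from the x-axis; with |PR| = 19.1, R = (-34.7, -14.6). PR is perpendicular to RC, so RC runs at 66.0°; with |RC| = 14.2, C = (-28.9, -1.59). RC ⟂ CW, so CW runs at -24.0°; with |CW| = 17.2, W = (-13.2, -8.58). Then |KW| = |W − K| = 15.8.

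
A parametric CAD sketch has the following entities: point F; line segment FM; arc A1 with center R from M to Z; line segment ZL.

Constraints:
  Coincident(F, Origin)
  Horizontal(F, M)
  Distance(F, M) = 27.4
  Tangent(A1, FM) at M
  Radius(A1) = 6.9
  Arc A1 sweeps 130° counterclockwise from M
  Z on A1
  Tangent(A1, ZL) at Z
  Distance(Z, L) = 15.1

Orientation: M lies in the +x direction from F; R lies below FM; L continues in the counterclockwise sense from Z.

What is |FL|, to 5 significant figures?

39.205

F is at the origin; FM is horizontal with |FM| = 27.4 and M on the +x side, so M = (27.400, 0.0000). A1 meets FM tangentially, so RM is at right angles to FM, so R = M + (0, -6.9) = (27.400, -6.9000). On A1, M sits at bearing 90° from R; a 130° counterclockwise sweep puts Z at bearing 220°, so Z = R + 6.9·(cos 220°, sin 220°) = (22.114, -11.335). Since A1 is tangent to ZL there, RZ ⟂ ZL, so ZL runs along (−sin 220°, cos 220°); with |ZL| = 15.1, L = (31.820, -22.903). Then |FL| = |L − F| = 39.205.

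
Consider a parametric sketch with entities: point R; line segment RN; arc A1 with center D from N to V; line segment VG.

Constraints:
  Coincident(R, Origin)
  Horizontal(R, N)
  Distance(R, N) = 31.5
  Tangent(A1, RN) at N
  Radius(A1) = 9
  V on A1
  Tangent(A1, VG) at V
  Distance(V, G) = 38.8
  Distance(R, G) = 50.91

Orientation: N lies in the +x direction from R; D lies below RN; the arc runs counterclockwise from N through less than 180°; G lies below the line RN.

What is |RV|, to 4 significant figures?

24.01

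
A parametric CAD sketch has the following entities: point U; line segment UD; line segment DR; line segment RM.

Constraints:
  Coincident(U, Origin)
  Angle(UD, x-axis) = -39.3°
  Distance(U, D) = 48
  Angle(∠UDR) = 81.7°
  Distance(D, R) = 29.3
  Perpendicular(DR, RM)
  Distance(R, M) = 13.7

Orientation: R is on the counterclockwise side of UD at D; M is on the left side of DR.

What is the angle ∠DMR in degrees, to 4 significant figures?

64.94°

U is at the origin; UD runs at -39.3° with length 48.0, so D = 48.0·(cos -39.3°, sin -39.3°) = (37.14, -30.40). ∠UDR = 81.7°, so DR runs at -39.3° + (180° − 81.7°) = 59.00° from the x-axis; with |DR| = 29.3, R = D + 29.3·(cos 59.00°, sin 59.00°) = (52.23, -5.287). The perpendicularity gives RM at right angles to DR; with |RM| = 13.7 on the left of DR, M = R + 13.7·(-0.8572, 0.5150) = (40.49, 1.769). Then cos ∠DMR = MD·MR / (|MD||MR|), giving 64.94°.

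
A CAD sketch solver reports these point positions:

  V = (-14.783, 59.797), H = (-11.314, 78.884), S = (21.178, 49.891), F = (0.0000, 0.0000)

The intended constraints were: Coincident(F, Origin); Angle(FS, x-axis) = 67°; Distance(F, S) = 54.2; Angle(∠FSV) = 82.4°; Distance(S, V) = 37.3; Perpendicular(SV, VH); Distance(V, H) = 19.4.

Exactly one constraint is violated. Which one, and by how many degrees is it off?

Perpendicular(SV, VH) — off by 5.10°.

F = (0.00, 0.00) ✓; FS at 67.00° ✓; |FS| = 54.20 ✓; ∠FSV = 82.40° ✓; |SV| = 37.30 ✓; ∠(SV, VH) = 84.90° ✗; |VH| = 19.40 ✓.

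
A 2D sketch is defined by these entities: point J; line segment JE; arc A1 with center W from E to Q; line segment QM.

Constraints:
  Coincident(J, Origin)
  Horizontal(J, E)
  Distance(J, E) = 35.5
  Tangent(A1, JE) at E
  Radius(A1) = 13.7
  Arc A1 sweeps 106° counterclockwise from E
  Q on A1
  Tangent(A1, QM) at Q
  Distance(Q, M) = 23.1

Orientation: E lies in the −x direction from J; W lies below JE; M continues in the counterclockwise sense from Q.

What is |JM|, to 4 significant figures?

58.00

J is at the origin; JE is horizontal with |JE| = 35.5 and E on the −x side, so E = (-35.50, 0.000). Since A1 is tangent to JE there, WE ⟂ JE, so W = E + (0, -13.7) = (-35.50, -13.70). On A1, E sits at bearing 90° from W; a 106° counterclockwise sweep puts Q at bearing 196°, so Q = W + 13.7·(cos 196°, sin 196°) = (-48.67, -17.48). A1 meets QM tangentially, so WQ is at right angles to QM, so QM runs along (−sin 196°, cos 196°); with |QM| = 23.1, M = (-42.30, -39.68). Then |JM| = |M − J| = 58.00.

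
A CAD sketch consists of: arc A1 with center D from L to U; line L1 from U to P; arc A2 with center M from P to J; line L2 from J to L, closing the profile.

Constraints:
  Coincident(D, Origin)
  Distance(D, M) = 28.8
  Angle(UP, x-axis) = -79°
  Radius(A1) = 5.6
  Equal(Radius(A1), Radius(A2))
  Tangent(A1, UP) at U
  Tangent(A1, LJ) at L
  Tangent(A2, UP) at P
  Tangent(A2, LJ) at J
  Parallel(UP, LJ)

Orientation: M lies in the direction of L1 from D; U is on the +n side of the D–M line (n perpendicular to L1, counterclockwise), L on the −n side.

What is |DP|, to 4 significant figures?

29.34

The slot axis is L1's direction at -79.0°, so u = (cos -79.0°, sin -79.0°) = (0.1908, -0.9816) and n = (−sin -79.0°, cos -79.0°) = (0.9816, 0.1908). D is at the origin and M lies 28.8 along u from D, so M = 28.8·u = (5.495, -28.27). Tangency of A1 to both parallel lines with radius 5.6 puts U and L at D ± 5.6·n: U = (5.497, 1.069), L = (-5.497, -1.069). Equal radii place P and J the same way about M: P = M + 5.6·n = (10.99, -27.20), J = M − 5.6·n = (-0.001813, -29.34). Then |DP| = |P − D| = 29.34.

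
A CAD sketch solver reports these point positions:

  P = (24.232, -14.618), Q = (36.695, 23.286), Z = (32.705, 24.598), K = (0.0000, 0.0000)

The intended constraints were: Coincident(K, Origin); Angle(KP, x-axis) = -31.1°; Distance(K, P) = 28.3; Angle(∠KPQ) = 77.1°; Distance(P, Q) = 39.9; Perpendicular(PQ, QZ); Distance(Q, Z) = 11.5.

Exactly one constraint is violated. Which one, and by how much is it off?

Distance(Q, Z) = 11.5 — off by 7.30.

K = (0.00, 0.00) ✓; KP at -31.10° ✓; |KP| = 28.30 ✓; ∠KPQ = 77.10° ✓; |PQ| = 39.90 ✓; ∠(PQ, QZ) = 90.00° ✓; |QZ| = 4.200 ✗.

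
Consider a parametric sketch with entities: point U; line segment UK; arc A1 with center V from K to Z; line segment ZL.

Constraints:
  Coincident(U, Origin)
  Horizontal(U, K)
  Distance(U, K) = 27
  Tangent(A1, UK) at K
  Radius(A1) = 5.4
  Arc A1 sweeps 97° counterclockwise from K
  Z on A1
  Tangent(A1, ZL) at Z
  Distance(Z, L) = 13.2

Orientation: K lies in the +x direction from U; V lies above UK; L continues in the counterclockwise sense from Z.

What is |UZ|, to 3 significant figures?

32.9

Since A1 is tangent to UK there, VK ⟂ UK, so V = K + (0, 5.4) = (27.0, 5.40). On A1, K sits at bearing -90° from V; a 97° counterclockwise sweep puts Z at bearing 7°, so Z = V + 5.4·(cos 7°, sin 7°) = (32.4, 6.06). Then |UZ| = |Z − U| = 32.9.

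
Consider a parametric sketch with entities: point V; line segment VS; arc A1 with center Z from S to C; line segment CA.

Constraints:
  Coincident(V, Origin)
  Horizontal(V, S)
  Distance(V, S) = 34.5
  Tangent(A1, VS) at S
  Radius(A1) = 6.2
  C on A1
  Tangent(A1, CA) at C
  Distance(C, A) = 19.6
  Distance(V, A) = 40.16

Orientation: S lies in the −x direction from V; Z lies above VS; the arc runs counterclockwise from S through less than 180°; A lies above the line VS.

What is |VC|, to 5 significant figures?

29.144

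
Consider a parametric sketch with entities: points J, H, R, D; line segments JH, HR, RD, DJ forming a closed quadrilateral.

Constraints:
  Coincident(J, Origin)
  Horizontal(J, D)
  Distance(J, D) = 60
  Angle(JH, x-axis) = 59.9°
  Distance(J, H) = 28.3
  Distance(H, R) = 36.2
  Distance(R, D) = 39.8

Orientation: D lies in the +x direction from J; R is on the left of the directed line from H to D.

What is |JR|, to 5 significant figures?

61.011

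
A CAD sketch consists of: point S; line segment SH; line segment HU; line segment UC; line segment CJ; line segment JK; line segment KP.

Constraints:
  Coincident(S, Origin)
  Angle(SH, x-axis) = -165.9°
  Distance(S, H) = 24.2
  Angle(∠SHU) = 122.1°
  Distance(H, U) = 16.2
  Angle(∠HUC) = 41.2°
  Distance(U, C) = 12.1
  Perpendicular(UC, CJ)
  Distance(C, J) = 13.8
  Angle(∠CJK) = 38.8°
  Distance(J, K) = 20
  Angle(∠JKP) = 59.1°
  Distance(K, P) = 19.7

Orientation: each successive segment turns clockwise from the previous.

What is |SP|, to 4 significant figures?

18.24

S is at the origin; SH runs at -165.9° with length 24.2, so H = (-23.47, -5.895). ∠SHU = 122.1° gives HU at 136.2° from the x-axis; with |HU| = 16.2, U = (-35.16, 5.317). ∠HUC = 41.2° gives UC at -2.600° from the x-axis; with |UC| = 12.1, C = (-23.08, 4.768). UC is perpendicular to CJ, so CJ runs at -92.60°; with |CJ| = 13.8, J = (-23.70, -9.017). ∠CJK = 38.8° gives JK at 126.2° from the x-axis; with |JK| = 20.0, K = (-35.51, 7.122). ∠JKP = 59.1° gives KP at 5.300° from the x-axis; with |KP| = 19.7, P = (-15.90, 8.941). Then |SP| = |P − S| = 18.24.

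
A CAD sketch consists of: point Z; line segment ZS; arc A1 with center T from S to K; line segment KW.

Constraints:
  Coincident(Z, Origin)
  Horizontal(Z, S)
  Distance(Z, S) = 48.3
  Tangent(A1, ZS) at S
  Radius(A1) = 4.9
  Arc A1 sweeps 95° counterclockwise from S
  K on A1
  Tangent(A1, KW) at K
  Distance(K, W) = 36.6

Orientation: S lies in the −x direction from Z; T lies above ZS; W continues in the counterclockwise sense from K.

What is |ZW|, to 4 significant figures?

62.60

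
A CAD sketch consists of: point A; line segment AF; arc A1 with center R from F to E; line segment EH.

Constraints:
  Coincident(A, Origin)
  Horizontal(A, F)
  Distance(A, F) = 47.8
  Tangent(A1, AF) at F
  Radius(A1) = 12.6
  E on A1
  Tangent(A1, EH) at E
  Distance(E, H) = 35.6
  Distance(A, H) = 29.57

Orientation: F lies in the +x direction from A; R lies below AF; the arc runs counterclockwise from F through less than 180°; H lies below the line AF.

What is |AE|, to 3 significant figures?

39.6

Checks: A.y = 0.00, F.y = 0.00 ✓; |RE| = 12.60 ✓; ∠(RE, EH) = 90.00° ✓; |EH| = 35.60 ✓; |AH| = 29.57 ✓.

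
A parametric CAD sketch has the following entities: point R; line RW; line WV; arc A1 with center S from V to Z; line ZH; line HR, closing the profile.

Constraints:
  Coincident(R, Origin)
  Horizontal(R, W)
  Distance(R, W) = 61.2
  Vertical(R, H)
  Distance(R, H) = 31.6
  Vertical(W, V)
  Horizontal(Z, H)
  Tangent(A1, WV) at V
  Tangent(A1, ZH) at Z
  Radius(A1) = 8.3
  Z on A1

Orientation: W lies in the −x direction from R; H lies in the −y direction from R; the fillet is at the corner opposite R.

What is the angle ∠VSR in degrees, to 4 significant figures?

156.2°

R is at the origin; R and W share the same y with |RW| = 61.2 and W on the −x side, so W = (-61.20, 0.000). RH is vertical with |RH| = 31.6 and H on the −y side, so H = (0.000, -31.60). The virtual corner opposite R is at (-61.20, -31.60). The tangent condition forces SV to be normal to WV and A1 meets ZH tangentially, so SZ is at right angles to ZH, with radius 8.3, so the center S sits 8.3 in from both sides at S = (-52.90, -23.30). That places the tangent points at V = (-61.20, -23.30) on WV and Z = (-52.90, -31.60) on ZH. Then cos ∠VSR = SV·SR / (|SV||SR|), giving 156.2°.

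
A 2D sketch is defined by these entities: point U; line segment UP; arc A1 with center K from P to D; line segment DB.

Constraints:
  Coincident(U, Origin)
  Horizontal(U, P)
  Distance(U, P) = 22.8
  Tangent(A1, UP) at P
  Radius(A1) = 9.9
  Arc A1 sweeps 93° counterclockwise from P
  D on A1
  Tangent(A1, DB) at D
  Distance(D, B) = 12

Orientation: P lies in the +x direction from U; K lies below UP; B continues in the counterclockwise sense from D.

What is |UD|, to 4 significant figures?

16.59

Tangency of A1 to UP means the radius KP is perpendicular to UP, so K = P + (0, -9.9) = (22.80, -9.900). On A1, P sits at bearing 90° from K; a 93° counterclockwise sweep puts D at bearing 183°, so D = K + 9.9·(cos 183°, sin 183°) = (12.91, -10.42). Then |UD| = |D − U| = 16.59.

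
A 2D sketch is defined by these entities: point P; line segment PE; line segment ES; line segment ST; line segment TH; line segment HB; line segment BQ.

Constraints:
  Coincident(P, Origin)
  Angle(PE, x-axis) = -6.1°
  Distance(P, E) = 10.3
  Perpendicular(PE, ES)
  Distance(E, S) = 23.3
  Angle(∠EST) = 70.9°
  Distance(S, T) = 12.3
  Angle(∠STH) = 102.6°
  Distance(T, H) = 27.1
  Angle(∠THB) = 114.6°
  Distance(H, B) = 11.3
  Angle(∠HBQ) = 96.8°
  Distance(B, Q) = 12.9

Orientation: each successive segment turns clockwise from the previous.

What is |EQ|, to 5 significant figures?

7.6362

∠THB = 114.6° gives HB at 12.000° from the x-axis; with |HB| = 11.3, B = (13.601, 9.7712). ∠HBQ = 96.8° gives BQ at -71.200° from the x-axis; with |BQ| = 12.9, Q = (17.758, -2.4405). Then |EQ| = |Q − E| = 7.6362.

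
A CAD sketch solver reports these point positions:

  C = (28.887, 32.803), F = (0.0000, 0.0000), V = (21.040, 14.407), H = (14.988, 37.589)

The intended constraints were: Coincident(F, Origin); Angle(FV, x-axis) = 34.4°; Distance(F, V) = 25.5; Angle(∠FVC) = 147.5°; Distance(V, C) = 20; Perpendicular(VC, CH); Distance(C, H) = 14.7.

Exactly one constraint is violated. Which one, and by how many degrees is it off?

Perpendicular(VC, CH) — off by 4.10°.

F = (0.00, 0.00) ✓; FV at 34.40° ✓; |FV| = 25.50 ✓; ∠FVC = 147.5° ✓; |VC| = 20.00 ✓; ∠(VC, CH) = 94.10° ✗; |CH| = 14.70 ✓.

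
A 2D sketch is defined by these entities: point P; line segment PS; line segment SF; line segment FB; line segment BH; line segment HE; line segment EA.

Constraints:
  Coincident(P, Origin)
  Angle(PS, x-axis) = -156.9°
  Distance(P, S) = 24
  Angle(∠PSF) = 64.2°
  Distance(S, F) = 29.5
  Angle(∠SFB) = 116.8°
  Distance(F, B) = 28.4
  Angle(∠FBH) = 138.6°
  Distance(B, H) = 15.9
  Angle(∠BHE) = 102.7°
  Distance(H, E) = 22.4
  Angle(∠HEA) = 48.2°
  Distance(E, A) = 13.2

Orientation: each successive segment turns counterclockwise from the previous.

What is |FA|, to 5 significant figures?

30.777

P is at the origin; PS runs at -156.9° with length 24.0, so S = (-22.076, -9.4161). ∠PSF = 64.2° gives SF at -41.100° from the x-axis; with |SF| = 29.5, F = (0.15440, -28.809). ∠SFB = 116.8° gives FB at 22.100° from the x-axis; with |FB| = 28.4, B = (26.468, -18.124). ∠FBH = 138.6° gives BH at 63.500° from the x-axis; with |BH| = 15.9, H = (33.562, -3.8944). ∠BHE = 102.7° gives HE at 140.80° from the x-axis; with |HE| = 22.4, E = (16.204, 10.263). ∠HEA = 48.2° gives EA at -87.400° from the x-axis; with |EA| = 13.2, A = (16.802, -2.9234). Then |FA| = |A − F| = 30.777.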